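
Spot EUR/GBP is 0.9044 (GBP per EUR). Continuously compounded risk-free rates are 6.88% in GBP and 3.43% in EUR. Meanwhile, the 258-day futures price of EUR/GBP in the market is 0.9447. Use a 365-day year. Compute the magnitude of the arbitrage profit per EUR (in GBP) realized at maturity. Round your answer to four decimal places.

0.0180 per EUR (in GBP)

Fair futures: F* = S·e^(carry·T), with carry = (r_GBP − r_EUR) = 0.0688 − 0.0343 = 0.0345
F* = 0.9044 · e^(0.0345 × 258/365) = 0.9044 · e^0.024386 = 0.9044 × 1.024686 = 0.9267
Market 0.9447 > fair 0.9267: forward overpriced → cash-and-carry (buy spot, short the forward).
At maturity, profit = |F_mkt − F*| = |0.9447 − 0.9267| = 0.0180 per EUR (in GBP)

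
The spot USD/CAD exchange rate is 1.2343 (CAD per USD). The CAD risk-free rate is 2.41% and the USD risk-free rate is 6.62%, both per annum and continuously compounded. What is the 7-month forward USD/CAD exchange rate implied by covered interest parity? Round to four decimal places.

F = S·e^((r_CAD − r_USD)T) = 1.2343 · e^((0.0241 − 0.0662) × 7/12)
= 1.2343 · e^-0.024558 = 1.2343 × 0.975741
F = 1.2044 CAD per USD

1.2044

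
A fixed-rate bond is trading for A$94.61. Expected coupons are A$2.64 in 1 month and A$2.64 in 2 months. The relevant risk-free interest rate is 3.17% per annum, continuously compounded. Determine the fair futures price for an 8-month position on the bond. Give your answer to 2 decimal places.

A$91.26

PV(coupons) I = 2.64·e^(−0.0317·1/12) + 2.64·e^(−0.0317·2/12)
I = 2.6330 + 2.6261 = 5.2591
F = (S − I)·e^(rT) = (94.61 − 5.2591) · e^(0.0317·8/12)
= 89.3509 · e^0.021133 = 89.3509 × 1.021358 = A$91.26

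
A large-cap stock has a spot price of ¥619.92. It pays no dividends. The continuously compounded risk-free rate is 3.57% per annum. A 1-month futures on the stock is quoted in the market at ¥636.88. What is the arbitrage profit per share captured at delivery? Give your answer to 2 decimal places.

Fair futures: F* = S·e^(carry·T), with carry = r = 0.0357
F* = 619.92 · e^(0.0357 × 1/12) = 619.92 · e^0.002975 = 619.92 × 1.002979 = ¥621.7667
Market ¥636.88 > fair ¥621.7667: forward overpriced → cash-and-carry (buy spot, short the forward).
At maturity, profit = |F_mkt − F*| = |636.88 − 621.7667| = ¥15.11 per share

¥15.11 per share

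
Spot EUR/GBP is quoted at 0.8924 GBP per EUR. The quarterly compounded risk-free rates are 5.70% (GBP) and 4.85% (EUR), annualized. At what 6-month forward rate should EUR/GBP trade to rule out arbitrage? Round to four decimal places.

By covered interest parity, F = S · (1+r_GBP/4)^(4T) / (1+r_EUR/4)^(4T)
= 0.8924 × 1.028703 / 1.024397 = 0.8924 × 1.004203
F = 0.8962 GBP per EUR

0.8962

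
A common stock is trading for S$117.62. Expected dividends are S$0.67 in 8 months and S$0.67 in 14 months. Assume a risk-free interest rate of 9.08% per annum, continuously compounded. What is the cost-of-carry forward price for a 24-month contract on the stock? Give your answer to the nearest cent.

PV(dividends) I = 0.67·e^(−0.0908·8/12) + 0.67·e^(−0.0908·14/12)
I = 0.6306 + 0.6027 = 1.2333
F = (S − I)·e^(rT) = (117.62 − 1.2333) · e^(0.0908·24/12)
= 116.3867 · e^0.181600 = 116.3867 × 1.199134 = S$139.56

S$139.56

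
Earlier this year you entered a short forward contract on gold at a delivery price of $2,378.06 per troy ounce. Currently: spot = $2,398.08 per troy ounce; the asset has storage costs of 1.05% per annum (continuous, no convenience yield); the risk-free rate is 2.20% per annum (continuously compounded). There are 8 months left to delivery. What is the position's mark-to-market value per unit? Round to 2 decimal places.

-$71.49 per troy ounce

Current fair forward for the remaining 8 months: F = S·e^((r + u)·T), (r + u) = 0.0220 + 0.0105 = 0.0325
F = 2398.08 · e^(0.0325 × 8/12) = 2398.08 × 1.02190309 = 2450.6054
Value of long forward = (F − K)·e^(−rT) = (2450.6054 − 2378.06) · e^(−0.0220·8/12)
= 72.5454 × 0.98544036 = 71.49
Short position value = −(long value) = -$71.49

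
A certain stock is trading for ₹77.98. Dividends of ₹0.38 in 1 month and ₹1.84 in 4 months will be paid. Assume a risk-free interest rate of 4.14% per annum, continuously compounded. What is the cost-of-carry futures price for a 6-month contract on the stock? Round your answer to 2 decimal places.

₹77.37

PV(dividends) I = 0.38·e^(−0.0414·1/12) + 1.84·e^(−0.0414·4/12)
I = 0.3787 + 1.8148 = 2.1935
F = (S − I)·e^(rT) = (77.98 − 2.1935) · e^(0.0414·6/12)
= 75.7865 · e^0.020700 = 75.7865 × 1.020916 = ₹77.37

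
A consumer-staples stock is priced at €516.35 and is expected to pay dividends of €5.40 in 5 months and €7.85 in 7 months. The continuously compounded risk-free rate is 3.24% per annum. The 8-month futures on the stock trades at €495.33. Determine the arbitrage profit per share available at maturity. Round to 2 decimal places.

€18.98 per share

PV(dividends) I = 5.40·e^(−0.0324·5/12) + 7.85·e^(−0.0324·7/12) = 13.0306
Fair futures F* = (S − I)·e^(rT) = (516.35 − 13.0306)·e^0.021600 = 503.3194 × 1.021835 = 514.3094
Market €495.33 < fair 514.3094: forward underpriced → reverse cash-and-carry (short the stock, invest proceeds at r, pay the dividends, go long the forward).
Profit at T = |F_mkt − F*| = |495.33 − 514.3094| = €18.98 per share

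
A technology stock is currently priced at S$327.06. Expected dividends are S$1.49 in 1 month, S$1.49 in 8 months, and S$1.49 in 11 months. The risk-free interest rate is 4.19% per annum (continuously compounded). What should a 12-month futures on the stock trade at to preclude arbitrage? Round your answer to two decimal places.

S$336.50

PV(dividends) I = 1.49·e^(−0.0419·1/12) + 1.49·e^(−0.0419·8/12) + 1.49·e^(−0.0419·11/12)
I = 1.4848 + 1.4490 + 1.4339 = 4.3677
F = (S − I)·e^(rT) = (327.06 − 4.3677) · e^(0.0419·12/12)
= 322.6923 · e^0.041900 = 322.6923 × 1.042790 = S$336.50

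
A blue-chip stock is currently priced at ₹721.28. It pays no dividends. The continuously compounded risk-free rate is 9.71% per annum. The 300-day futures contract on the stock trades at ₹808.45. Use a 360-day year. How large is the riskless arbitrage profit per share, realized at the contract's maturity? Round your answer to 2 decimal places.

₹26.38 per share

Fair futures: F* = S·e^(carry·T), with carry = r = 0.0971
F* = 721.28 · e^(0.0971 × 300/360) = 721.28 · e^0.080917 = 721.28 × 1.084281 = ₹782.0702
Market ₹808.45 > fair ₹782.0702: forward overpriced → cash-and-carry (buy spot, short the forward).
At maturity, profit = |F_mkt − F*| = |808.45 − 782.0702| = ₹26.38 per share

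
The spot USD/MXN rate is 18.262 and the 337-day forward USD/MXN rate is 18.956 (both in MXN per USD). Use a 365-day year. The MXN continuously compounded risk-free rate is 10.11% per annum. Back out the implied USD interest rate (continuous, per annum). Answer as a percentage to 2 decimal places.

6.07%

F = S·e^((r_MXN − r_USD)T) ⇒ r_USD = r_MXN − ln(F/S)/T
ln(18.956/18.262) = 0.037298; /(337/365) = 0.040397
r_USD = 0.1011 − 0.040397 = 0.060703
r_USD = 6.07%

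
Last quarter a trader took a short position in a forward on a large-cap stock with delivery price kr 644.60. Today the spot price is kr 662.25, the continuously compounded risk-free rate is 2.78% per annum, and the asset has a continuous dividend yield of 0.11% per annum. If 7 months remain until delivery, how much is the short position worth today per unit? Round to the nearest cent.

-kr 27.59

Current fair forward for the remaining 7 months: F = S·e^((r − q)·T), (r − q) = 0.0278 − 0.0011 = 0.0267
F = 662.25 · e^(0.0267 × 7/12) = 662.25 × 1.015697 = 672.6453
Value of long forward = (F − K)·e^(−rT) = (672.6453 − 644.60) · e^(−0.0278·7/12)
= 28.0453 × 0.983914 = 27.59
Short position value = −(long value) = -kr 27.59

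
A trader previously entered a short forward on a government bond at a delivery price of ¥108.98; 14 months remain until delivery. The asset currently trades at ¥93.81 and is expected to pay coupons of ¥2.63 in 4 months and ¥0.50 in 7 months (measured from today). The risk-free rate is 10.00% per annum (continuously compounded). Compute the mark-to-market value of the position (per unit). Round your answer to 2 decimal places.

¥6.18

PV(remaining coupons) I = 2.63·e^(−0.1000·4/12) + 0.50·e^(−0.1000·7/12) = 3.0154
Current forward F = (S − I)·e^(rT) = (93.81 − 3.0154)·e^(0.1000·14/12) = 90.7946 × 1.123745 = 102.0300
Value (long) = (F − K)·e^(−rT) = (102.0300 − 108.98) × 0.889882 = -6.1847
Short position value = −(long value) = ¥6.18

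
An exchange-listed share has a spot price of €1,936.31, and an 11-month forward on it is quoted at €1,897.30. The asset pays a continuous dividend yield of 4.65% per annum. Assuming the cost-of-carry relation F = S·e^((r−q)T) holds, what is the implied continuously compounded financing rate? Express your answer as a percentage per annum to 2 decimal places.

From F = S·e^((r−q)T): (r − q) = ln(F/S)/T
ln(1897.30/1936.31) = ln(0.979853) = -0.020353
(r − q) = -0.020353 / (11/12) = -0.022203
r = ln(F/S)/T + q = -0.022203 + 0.0465 = 0.024297
r = 2.43%

2.43%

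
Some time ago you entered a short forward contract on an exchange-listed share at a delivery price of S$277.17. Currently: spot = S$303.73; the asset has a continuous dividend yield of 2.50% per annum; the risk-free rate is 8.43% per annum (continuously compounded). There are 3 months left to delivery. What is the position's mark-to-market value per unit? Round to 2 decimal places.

-S$30.45

Current fair forward for the remaining 3 months: F = S·e^((r − q)·T), (r − q) = 0.0843 − 0.0250 = 0.0593
F = 303.73 · e^(0.0593 × 3/12) = 303.73 × 1.014935 = 308.2662
Value of long forward = (F − K)·e^(−rT) = (308.2662 − 277.17) · e^(−0.0843·3/12)
= 31.0962 × 0.979146 = 30.45
Short position value = −(long value) = -S$30.45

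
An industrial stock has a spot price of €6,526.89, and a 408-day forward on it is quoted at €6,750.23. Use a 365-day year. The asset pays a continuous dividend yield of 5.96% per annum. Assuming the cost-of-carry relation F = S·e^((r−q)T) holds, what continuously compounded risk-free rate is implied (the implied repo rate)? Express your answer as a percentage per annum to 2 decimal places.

8.97%

From F = S·e^((r−q)T): (r − q) = ln(F/S)/T
ln(6750.23/6526.89) = ln(1.034218) = 0.033646
(r − q) = 0.033646 / (408/365) = 0.030100
r = ln(F/S)/T + q = 0.030100 + 0.0596 = 0.089700
r = 8.97%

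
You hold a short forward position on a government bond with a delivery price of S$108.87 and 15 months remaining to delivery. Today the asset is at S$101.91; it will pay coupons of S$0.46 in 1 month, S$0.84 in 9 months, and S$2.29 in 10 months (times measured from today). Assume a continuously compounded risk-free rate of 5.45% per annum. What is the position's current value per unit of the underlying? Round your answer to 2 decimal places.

PV(remaining coupons) I = 0.46·e^(−0.0545·1/12) + 0.84·e^(−0.0545·9/12) + 2.29·e^(−0.0545·10/12) = 3.4526
Current forward F = (S − I)·e^(rT) = (101.91 − 3.4526)·e^(0.0545·15/12) = 98.4574 × 1.070499 = 105.3985
Value (long) = (F − K)·e^(−rT) = (105.3985 − 108.87) × 0.934144 = -3.2429
Short position value = −(long value) = S$3.24

S$3.24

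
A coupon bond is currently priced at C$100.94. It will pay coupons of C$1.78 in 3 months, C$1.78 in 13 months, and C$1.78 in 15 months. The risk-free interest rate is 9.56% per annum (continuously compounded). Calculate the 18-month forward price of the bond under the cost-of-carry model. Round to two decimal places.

PV(coupons) I = 1.78·e^(−0.0956·3/12) + 1.78·e^(−0.0956·13/12) + 1.78·e^(−0.0956·15/12)
I = 1.7380 + 1.6049 + 1.5795 = 4.9224
F = (S − I)·e^(rT) = (100.94 − 4.9224) · e^(0.0956·18/12)
= 96.0176 · e^0.143400 = 96.0176 × 1.154191 = C$110.82

C$110.82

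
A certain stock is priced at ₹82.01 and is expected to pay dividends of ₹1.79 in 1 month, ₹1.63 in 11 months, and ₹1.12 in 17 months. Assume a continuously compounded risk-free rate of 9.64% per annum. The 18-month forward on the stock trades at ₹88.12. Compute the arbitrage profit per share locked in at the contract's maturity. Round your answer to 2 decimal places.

PV(dividends) I = 1.79·e^(−0.0964·1/12) + 1.63·e^(−0.0964·11/12) + 1.12·e^(−0.0964·17/12) = 4.2449
Fair forward F* = (S − I)·e^(rT) = (82.01 − 4.2449)·e^0.144600 = 77.7651 × 1.155577 = 89.8636
Market ₹88.12 < fair 89.8636: forward underpriced → reverse cash-and-carry (short the stock, invest proceeds at r, pay the dividends, go long the forward).
Profit at T = |F_mkt − F*| = |88.12 − 89.8636| = ₹1.74 per share

₹1.74 per share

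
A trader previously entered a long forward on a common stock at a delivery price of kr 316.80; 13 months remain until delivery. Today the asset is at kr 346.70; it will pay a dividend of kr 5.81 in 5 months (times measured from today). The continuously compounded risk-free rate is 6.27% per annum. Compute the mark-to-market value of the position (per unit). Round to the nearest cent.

kr 45.04

PV(remaining dividends) I = 5.81·e^(−0.0627·5/12) = 5.6602
Current forward F = (S − I)·e^(rT) = (346.70 − 5.6602)·e^(0.0627·13/12) = 341.0398 × 1.070285 = 365.0098
Value (long) = (F − K)·e^(−rT) = (365.0098 − 316.80) × 0.934331 = 45.0439
Value = kr 45.04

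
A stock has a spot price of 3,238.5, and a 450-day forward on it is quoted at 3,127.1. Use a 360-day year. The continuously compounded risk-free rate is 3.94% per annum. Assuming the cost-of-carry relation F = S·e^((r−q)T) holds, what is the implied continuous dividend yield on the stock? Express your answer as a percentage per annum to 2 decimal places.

From F = S·e^((r−q)T): (r − q) = ln(F/S)/T
ln(3127.1/3238.5) = ln(0.965601) = -0.035005
(r − q) = -0.035005 / (450/360) = -0.028004
q = r − ln(F/S)/T = 0.0394 + 0.028004 = 0.067404
q = 6.74%

6.74%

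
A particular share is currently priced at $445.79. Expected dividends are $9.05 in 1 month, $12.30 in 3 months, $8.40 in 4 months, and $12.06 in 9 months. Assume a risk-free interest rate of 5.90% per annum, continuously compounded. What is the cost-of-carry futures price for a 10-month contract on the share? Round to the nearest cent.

$425.29

PV(dividends) I = 9.05·e^(−0.0590·1/12) + 12.30·e^(−0.0590·3/12) + 8.40·e^(−0.0590·4/12) + 12.06·e^(−0.0590·9/12)
I = 9.0056 + 12.1199 + 8.2364 + 11.5380 = 40.8999
F = (S − I)·e^(rT) = (445.79 − 40.8999) · e^(0.0590·10/12)
= 404.8901 · e^0.049167 = 404.8901 × 1.050396 = $425.29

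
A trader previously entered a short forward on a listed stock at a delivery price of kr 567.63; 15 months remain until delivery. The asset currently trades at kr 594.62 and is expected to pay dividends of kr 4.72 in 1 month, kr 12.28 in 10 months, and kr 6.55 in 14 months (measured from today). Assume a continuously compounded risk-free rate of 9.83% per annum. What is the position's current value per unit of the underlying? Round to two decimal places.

-kr 70.79

PV(remaining dividends) I = 4.72·e^(−0.0983·1/12) + 12.28·e^(−0.0983·10/12) + 6.55·e^(−0.0983·14/12) = 21.8360
Current forward F = (S − I)·e^(rT) = (594.62 − 21.8360)·e^(0.0983·15/12) = 572.7840 × 1.130743 = 647.6715
Value (long) = (F − K)·e^(−rT) = (647.6715 − 567.63) × 0.884374 = 70.7866
Short position value = −(long value) = -kr 70.79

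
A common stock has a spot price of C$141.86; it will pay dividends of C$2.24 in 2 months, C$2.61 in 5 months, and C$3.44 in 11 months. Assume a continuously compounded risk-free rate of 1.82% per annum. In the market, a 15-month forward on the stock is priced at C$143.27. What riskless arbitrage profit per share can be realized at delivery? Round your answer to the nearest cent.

PV(dividends) I = 2.24·e^(−0.0182·2/12) + 2.61·e^(−0.0182·5/12) + 3.44·e^(−0.0182·11/12) = 8.2066
Fair forward F* = (S − I)·e^(rT) = (141.86 − 8.2066)·e^0.022750 = 133.6534 × 1.023011 = 136.7289
Market C$143.27 > fair 136.7289: forward overpriced → cash-and-carry (borrow at r, buy the stock and collect the dividends, short the forward).
Profit at T = |F_mkt − F*| = |143.27 − 136.7289| = C$6.54 per share

C$6.54 per share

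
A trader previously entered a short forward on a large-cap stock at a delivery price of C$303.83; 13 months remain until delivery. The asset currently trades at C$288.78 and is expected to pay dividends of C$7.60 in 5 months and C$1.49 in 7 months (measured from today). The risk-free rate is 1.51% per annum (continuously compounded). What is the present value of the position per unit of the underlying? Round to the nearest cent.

PV(remaining dividends) I = 7.60·e^(−0.0151·5/12) + 1.49·e^(−0.0151·7/12) = 9.0293
Current forward F = (S − I)·e^(rT) = (288.78 − 9.0293)·e^(0.0151·13/12) = 279.7507 × 1.016493 = 284.3646
Value (long) = (F − K)·e^(−rT) = (284.3646 − 303.83) × 0.983775 = -19.1496
Short position value = −(long value) = C$19.15

C$19.15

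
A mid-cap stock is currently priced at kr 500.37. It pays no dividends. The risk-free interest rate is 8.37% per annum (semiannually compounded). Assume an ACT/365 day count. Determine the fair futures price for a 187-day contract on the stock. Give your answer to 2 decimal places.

kr 521.84

F = S · (1+r/2)^(2T)
= 500.37 × 1.042904
F = kr 521.84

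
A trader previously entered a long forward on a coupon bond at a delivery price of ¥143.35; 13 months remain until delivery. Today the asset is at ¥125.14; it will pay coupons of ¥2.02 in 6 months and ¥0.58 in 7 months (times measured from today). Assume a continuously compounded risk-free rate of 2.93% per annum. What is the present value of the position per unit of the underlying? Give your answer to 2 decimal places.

PV(remaining coupons) I = 2.02·e^(−0.0293·6/12) + 0.58·e^(−0.0293·7/12) = 2.5608
Current forward F = (S − I)·e^(rT) = (125.14 − 2.5608)·e^(0.0293·13/12) = 122.5792 × 1.032251 = 126.5325
Value (long) = (F − K)·e^(−rT) = (126.5325 − 143.35) × 0.968757 = -16.2921
Value = -¥16.29

-¥16.29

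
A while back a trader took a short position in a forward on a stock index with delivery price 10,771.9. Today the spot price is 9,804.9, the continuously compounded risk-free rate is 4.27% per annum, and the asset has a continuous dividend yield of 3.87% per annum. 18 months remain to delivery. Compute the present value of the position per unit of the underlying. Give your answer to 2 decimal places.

851.66

Current fair forward for the remaining 18 months: F = S·e^((r − q)·T), (r − q) = 0.0427 − 0.0387 = 0.0040
F = 9804.9 · e^(0.0040 × 18/12) = 9804.9 × 1.00601804 = 9863.9063
Value of long forward = (F − K)·e^(−rT) = (9863.9063 − 10771.9) · e^(−0.0427·18/12)
= -907.9937 × 0.93795810 = -851.66
Short position value = −(long value) = 851.66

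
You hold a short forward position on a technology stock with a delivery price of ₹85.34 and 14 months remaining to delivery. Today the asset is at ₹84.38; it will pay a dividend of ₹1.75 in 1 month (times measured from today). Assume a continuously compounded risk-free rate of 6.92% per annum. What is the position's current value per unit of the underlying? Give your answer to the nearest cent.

PV(remaining dividends) I = 1.75·e^(−0.0692·1/12) = 1.7399
Current forward F = (S − I)·e^(rT) = (84.38 − 1.7399)·e^(0.0692·14/12) = 82.6401 × 1.084082 = 89.5886
Value (long) = (F − K)·e^(−rT) = (89.5886 − 85.34) × 0.922440 = 3.9191
Short position value = −(long value) = -₹3.92

-₹3.92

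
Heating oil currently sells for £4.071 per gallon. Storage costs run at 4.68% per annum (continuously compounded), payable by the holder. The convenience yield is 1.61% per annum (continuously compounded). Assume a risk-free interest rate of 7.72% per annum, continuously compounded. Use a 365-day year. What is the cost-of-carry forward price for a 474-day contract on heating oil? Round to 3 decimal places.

£4.683 per gallon

Net carry = r + u − y = 0.0772 + 0.0468 − 0.0161 = 0.1079
F = S·e^((r+u−y)T) = 4.071 · e^(0.1079 × 474/365) = 4.071 · e^0.140122
= 4.071 × 1.150414 = £4.683 per gallon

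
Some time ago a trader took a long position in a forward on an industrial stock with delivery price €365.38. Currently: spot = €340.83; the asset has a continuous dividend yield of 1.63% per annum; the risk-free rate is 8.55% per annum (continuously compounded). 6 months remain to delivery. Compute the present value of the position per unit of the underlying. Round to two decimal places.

Current fair forward for the remaining 6 months: F = S·e^((r − q)·T), (r − q) = 0.0855 − 0.0163 = 0.0692
F = 340.83 · e^(0.0692 × 6/12) = 340.83 × 1.035206 = 352.8293
Value of long forward = (F − K)·e^(−rT) = (352.8293 − 365.38) · e^(−0.0855·6/12)
= -12.5507 × 0.958151 = -12.03

-€12.03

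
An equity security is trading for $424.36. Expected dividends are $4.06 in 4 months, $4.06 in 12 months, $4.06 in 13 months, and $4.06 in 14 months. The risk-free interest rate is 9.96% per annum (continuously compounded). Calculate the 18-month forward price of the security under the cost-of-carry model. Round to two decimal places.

PV(dividends) I = 4.06·e^(−0.0996·4/12) + 4.06·e^(−0.0996·12/12) + 4.06·e^(−0.0996·13/12) + 4.06·e^(−0.0996·14/12)
I = 3.9274 + 3.6751 + 3.6447 + 3.6146 = 14.8618
F = (S − I)·e^(rT) = (424.36 − 14.8618) · e^(0.0996·18/12)
= 409.4982 · e^0.149400 = 409.4982 × 1.161137 = $475.48

$475.48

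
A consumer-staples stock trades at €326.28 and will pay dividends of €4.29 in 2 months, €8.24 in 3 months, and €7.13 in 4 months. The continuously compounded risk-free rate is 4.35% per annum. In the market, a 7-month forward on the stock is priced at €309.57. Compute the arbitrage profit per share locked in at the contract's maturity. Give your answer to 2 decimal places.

PV(dividends) I = 4.29·e^(−0.0435·2/12) + 8.24·e^(−0.0435·3/12) + 7.13·e^(−0.0435·4/12) = 19.4372
Fair forward F* = (S − I)·e^(rT) = (326.28 − 19.4372)·e^0.025375 = 306.8428 × 1.025700 = 314.7287
Market €309.57 < fair 314.7287: forward underpriced → reverse cash-and-carry (short the stock, invest proceeds at r, pay the dividends, go long the forward).
Profit at T = |F_mkt − F*| = |309.57 − 314.7287| = €5.16 per share

€5.16 per share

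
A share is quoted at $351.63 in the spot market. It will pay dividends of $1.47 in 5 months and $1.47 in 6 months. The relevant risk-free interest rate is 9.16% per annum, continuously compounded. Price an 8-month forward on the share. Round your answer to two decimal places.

PV(dividends) I = 1.47·e^(−0.0916·5/12) + 1.47·e^(−0.0916·6/12)
I = 1.4150 + 1.4042 = 2.8192
F = (S − I)·e^(rT) = (351.63 − 2.8192) · e^(0.0916·8/12)
= 348.8108 · e^0.061067 = 348.8108 × 1.062970 = $370.78

$370.78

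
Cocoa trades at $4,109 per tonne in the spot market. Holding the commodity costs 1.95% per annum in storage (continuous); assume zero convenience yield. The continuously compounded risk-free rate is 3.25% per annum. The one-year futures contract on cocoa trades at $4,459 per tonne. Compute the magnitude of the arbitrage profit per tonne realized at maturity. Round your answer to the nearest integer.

Fair futures: F* = S·e^(carry·T), with carry = (r + u) = 0.0325 + 0.0195 = 0.0520
F* = 4109 · e^(0.0520 × 12/12) = 4109 · e^0.052000 = 4109 × 1.053376 = $4328.3220
Market $4459 > fair $4328.3220: forward overpriced → cash-and-carry (buy spot, short the forward).
At maturity, profit = |F_mkt − F*| = |4459 − 4328.3220| = $131 per tonne

$131 per tonne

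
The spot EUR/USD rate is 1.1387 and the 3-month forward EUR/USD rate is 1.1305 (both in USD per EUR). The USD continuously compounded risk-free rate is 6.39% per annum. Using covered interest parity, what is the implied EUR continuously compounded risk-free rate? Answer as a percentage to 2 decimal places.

9.28%

F = S·e^((r_USD − r_EUR)T) ⇒ r_EUR = r_USD − ln(F/S)/T
ln(1.1305/1.1387) = -0.007227; /(3/12) = -0.028908
r_EUR = 0.0639 + 0.028908 = 0.092808
r_EUR = 9.28%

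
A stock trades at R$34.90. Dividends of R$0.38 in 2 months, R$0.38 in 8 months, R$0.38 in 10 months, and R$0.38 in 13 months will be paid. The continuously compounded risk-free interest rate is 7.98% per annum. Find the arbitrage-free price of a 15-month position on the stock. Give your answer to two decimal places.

R$36.97

PV(dividends) I = 0.38·e^(−0.0798·2/12) + 0.38·e^(−0.0798·8/12) + 0.38·e^(−0.0798·10/12) + 0.38·e^(−0.0798·13/12)
I = 0.3750 + 0.3603 + 0.3556 + 0.3485 = 1.4394
F = (S − I)·e^(rT) = (34.90 − 1.4394) · e^(0.0798·15/12)
= 33.4606 · e^0.099750 = 33.4606 × 1.104895 = R$36.97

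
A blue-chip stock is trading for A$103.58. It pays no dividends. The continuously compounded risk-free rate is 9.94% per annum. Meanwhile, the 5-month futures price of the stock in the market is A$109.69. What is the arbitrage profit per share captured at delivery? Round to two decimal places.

A$1.73 per share

Fair futures: F* = S·e^(carry·T), with carry = r = 0.0994
F* = 103.58 · e^(0.0994 × 5/12) = 103.58 · e^0.041417 = 103.58 × 1.042287 = A$107.9601
Market A$109.69 > fair A$107.9601: forward overpriced → cash-and-carry (buy spot, short the forward).
At maturity, profit = |F_mkt − F*| = |109.69 − 107.9601| = A$1.73 per share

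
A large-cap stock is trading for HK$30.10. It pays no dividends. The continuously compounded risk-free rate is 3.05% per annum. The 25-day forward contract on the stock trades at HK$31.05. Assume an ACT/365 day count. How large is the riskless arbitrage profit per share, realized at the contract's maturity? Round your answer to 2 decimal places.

HK$0.89 per share

Fair forward: F* = S·e^(carry·T), with carry = r = 0.0305
F* = 30.10 · e^(0.0305 × 25/365) = 30.10 · e^0.002089 = 30.10 × 1.002091 = HK$30.1629
Market HK$31.05 > fair HK$30.1629: forward overpriced → cash-and-carry (buy spot, short the forward).
At maturity, profit = |F_mkt − F*| = |31.05 − 30.1629| = HK$0.89 per share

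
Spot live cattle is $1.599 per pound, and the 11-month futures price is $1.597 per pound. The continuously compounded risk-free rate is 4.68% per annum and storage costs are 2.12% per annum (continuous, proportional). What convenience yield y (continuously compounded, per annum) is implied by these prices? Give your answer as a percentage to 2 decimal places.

6.94%

F = S·e^((r+u−y)T) ⇒ (r+u−y) = ln(F/S)/T
ln(1.597/1.599) = -0.001252; /T ⇒ -0.001366
y = r + u − ln(F/S)/T = 0.0468 + 0.0212 + 0.001366 = 0.069366
y = 6.94%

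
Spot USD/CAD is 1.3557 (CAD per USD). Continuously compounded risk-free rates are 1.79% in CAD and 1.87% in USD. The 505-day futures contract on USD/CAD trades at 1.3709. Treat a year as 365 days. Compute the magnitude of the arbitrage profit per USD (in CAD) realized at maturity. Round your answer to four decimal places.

0.0167 per USD (in CAD)

Fair futures: F* = S·e^(carry·T), with carry = (r_CAD − r_USD) = 0.0179 − 0.0187 = -0.0008
F* = 1.3557 · e^(-0.0008 × 505/365) = 1.3557 · e^-0.001107 = 1.3557 × 0.998894 = 1.3542
Market 1.3709 > fair 1.3542: forward overpriced → cash-and-carry (buy spot, short the forward).
At maturity, profit = |F_mkt − F*| = |1.3709 − 1.3542| = 0.0167 per USD (in CAD)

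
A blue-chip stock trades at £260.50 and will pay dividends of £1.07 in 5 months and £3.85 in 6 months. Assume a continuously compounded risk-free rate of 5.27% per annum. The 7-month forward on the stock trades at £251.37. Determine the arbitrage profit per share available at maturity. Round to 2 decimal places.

PV(dividends) I = 1.07·e^(−0.0527·5/12) + 3.85·e^(−0.0527·6/12) = 4.7966
Fair forward F* = (S − I)·e^(rT) = (260.50 − 4.7966)·e^0.030742 = 255.7034 × 1.031219 = 263.6862
Market £251.37 < fair 263.6862: forward underpriced → reverse cash-and-carry (short the stock, invest proceeds at r, pay the dividends, go long the forward).
Profit at T = |F_mkt − F*| = |251.37 − 263.6862| = £12.32 per share

£12.32 per share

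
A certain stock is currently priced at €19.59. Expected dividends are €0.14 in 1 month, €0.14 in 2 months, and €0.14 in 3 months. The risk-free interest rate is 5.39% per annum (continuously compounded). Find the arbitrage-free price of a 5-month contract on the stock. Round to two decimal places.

€19.61

PV(dividends) I = 0.14·e^(−0.0539·1/12) + 0.14·e^(−0.0539·2/12) + 0.14·e^(−0.0539·3/12)
I = 0.1394 + 0.1387 + 0.1381 = 0.4162
F = (S − I)·e^(rT) = (19.59 − 0.4162) · e^(0.0539·5/12)
= 19.1738 · e^0.022458 = 19.1738 × 1.022712 = €19.61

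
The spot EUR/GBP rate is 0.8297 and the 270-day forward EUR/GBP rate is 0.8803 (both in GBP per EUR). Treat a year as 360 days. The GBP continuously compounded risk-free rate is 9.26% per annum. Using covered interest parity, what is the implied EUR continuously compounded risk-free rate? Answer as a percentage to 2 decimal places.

F = S·e^((r_GBP − r_EUR)T) ⇒ r_EUR = r_GBP − ln(F/S)/T
ln(0.8803/0.8297) = 0.059199; /(270/360) = 0.078932
r_EUR = 0.0926 − 0.078932 = 0.013668
r_EUR = 1.37%

1.37%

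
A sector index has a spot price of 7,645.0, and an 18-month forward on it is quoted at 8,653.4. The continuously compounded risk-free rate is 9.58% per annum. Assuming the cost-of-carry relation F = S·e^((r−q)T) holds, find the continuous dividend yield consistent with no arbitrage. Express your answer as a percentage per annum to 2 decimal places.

From F = S·e^((r−q)T): (r − q) = ln(F/S)/T
ln(8653.4/7645.0) = ln(1.131903) = 0.123900
(r − q) = 0.123900 / (18/12) = 0.082600
q = r − ln(F/S)/T = 0.0958 − 0.082600 = 0.013200
q = 1.32%

1.32%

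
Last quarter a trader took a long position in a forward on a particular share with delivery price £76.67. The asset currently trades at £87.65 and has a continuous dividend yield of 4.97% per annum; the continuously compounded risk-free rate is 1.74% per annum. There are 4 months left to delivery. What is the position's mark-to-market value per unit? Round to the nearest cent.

Current fair forward for the remaining 4 months: F = S·e^((r − q)·T), (r − q) = 0.0174 − 0.0497 = -0.0323
F = 87.65 · e^(-0.0323 × 4/12) = 87.65 × 0.989291 = 86.7114
Value of long forward = (F − K)·e^(−rT) = (86.7114 − 76.67) · e^(−0.0174·4/12)
= 10.0414 × 0.994217 = 9.98

£9.98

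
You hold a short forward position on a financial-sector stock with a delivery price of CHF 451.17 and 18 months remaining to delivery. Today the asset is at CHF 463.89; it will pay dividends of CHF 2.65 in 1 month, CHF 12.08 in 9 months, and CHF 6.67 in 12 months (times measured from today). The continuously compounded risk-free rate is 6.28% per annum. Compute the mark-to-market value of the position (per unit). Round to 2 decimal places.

-CHF 32.86

PV(remaining dividends) I = 2.65·e^(−0.0628·1/12) + 12.08·e^(−0.0628·9/12) + 6.67·e^(−0.0628·12/12) = 20.4244
Current forward F = (S − I)·e^(rT) = (463.89 − 20.4244)·e^(0.0628·18/12) = 443.4656 × 1.098779 = 487.2707
Value (long) = (F − K)·e^(−rT) = (487.2707 − 451.17) × 0.910101 = 32.8553
Short position value = −(long value) = -CHF 32.86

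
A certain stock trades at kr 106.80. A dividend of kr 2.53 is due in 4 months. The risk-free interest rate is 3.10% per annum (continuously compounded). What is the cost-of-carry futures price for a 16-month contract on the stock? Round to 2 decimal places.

PV(dividends) I = 2.53·e^(−0.0310·4/12)
I = 2.5040
F = (S − I)·e^(rT) = (106.80 − 2.5040) · e^(0.0310·16/12)
= 104.2960 · e^0.041333 = 104.2960 × 1.042199 = kr 108.70

kr 108.70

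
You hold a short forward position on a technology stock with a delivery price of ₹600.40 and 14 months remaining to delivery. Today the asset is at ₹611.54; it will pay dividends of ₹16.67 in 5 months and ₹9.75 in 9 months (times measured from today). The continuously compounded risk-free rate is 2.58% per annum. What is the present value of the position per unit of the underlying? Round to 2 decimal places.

PV(remaining dividends) I = 16.67·e^(−0.0258·5/12) + 9.75·e^(−0.0258·9/12) = 26.0549
Current forward F = (S − I)·e^(rT) = (611.54 − 26.0549)·e^(0.0258·14/12) = 585.4851 × 1.030558 = 603.3764
Value (long) = (F − K)·e^(−rT) = (603.3764 − 600.40) × 0.970348 = 2.8881
Short position value = −(long value) = -₹2.89

-₹2.89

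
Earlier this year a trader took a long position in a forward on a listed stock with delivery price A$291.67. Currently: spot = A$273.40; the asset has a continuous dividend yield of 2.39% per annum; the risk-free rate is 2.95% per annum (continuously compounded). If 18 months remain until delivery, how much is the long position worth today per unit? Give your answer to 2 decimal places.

-A$15.27

Current fair forward for the remaining 18 months: F = S·e^((r − q)·T), (r − q) = 0.0295 − 0.0239 = 0.0056
F = 273.40 · e^(0.0056 × 18/12) = 273.40 × 1.008435 = 275.7061
Value of long forward = (F − K)·e^(−rT) = (275.7061 − 291.67) · e^(−0.0295·18/12)
= -15.9639 × 0.956715 = -15.27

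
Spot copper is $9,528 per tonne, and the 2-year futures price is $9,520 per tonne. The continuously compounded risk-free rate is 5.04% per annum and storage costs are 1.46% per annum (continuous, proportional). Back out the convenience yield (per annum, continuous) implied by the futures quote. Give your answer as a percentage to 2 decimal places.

F = S·e^((r+u−y)T) ⇒ (r+u−y) = ln(F/S)/T
ln(9520/9528) = -0.000840; /T ⇒ -0.000420
y = r + u − ln(F/S)/T = 0.0504 + 0.0146 + 0.000420 = 0.065420
y = 6.54%

6.54%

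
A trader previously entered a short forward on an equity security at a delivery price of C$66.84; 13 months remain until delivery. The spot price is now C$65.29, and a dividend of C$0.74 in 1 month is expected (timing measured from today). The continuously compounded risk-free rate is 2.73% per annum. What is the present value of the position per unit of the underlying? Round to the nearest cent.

C$0.34

PV(remaining dividends) I = 0.74·e^(−0.0273·1/12) = 0.7383
Current forward F = (S − I)·e^(rT) = (65.29 − 0.7383)·e^(0.0273·13/12) = 64.5517 × 1.030017 = 66.4893
Value (long) = (F − K)·e^(−rT) = (66.4893 − 66.84) × 0.970858 = -0.3405
Short position value = −(long value) = C$0.34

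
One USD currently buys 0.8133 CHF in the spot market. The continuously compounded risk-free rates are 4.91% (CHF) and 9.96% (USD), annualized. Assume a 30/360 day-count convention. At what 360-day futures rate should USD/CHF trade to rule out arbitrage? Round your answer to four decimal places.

0.7732

F = S·e^((r_CHF − r_USD)T) = 0.8133 · e^((0.0491 − 0.0996) × 360/360)
= 0.8133 · e^-0.050500 = 0.8133 × 0.950754
F = 0.7732 CHF per USD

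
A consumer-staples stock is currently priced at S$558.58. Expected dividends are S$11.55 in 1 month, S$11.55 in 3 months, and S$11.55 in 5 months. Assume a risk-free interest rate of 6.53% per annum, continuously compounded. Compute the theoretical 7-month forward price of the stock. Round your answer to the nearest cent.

PV(dividends) I = 11.55·e^(−0.0653·1/12) + 11.55·e^(−0.0653·3/12) + 11.55·e^(−0.0653·5/12)
I = 11.4873 + 11.3630 + 11.2400 = 34.0903
F = (S − I)·e^(rT) = (558.58 − 34.0903) · e^(0.0653·7/12)
= 524.4897 · e^0.038092 = 524.4897 × 1.038827 = S$544.85

S$544.85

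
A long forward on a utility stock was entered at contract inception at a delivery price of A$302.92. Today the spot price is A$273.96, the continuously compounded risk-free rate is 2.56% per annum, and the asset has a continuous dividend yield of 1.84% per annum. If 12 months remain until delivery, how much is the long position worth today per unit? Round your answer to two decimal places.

-A$26.30

Current fair forward for the remaining 12 months: F = S·e^((r − q)·T), (r − q) = 0.0256 − 0.0184 = 0.0072
F = 273.96 · e^(0.0072 × 12/12) = 273.96 × 1.007226 = 275.9396
Value of long forward = (F − K)·e^(−rT) = (275.9396 − 302.92) · e^(−0.0256·12/12)
= -26.9804 × 0.974725 = -26.30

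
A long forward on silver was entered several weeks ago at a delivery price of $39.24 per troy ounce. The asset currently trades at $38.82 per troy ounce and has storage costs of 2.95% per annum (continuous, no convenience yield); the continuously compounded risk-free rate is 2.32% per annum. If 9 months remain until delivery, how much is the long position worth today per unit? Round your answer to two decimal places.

Current fair forward for the remaining 9 months: F = S·e^((r + u)·T), (r + u) = 0.0232 + 0.0295 = 0.0527
F = 38.82 · e^(0.0527 × 9/12) = 38.82 × 1.040317 = 40.3851
Value of long forward = (F − K)·e^(−rT) = (40.3851 − 39.24) · e^(−0.0232·9/12)
= 1.1451 × 0.982751 = 1.13

$1.13 per troy ounce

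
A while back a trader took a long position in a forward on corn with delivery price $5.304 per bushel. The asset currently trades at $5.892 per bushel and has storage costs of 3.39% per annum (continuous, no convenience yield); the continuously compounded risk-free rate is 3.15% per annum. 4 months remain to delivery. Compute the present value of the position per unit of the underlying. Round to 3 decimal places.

Current fair forward for the remaining 4 months: F = S·e^((r + u)·T), (r + u) = 0.0315 + 0.0339 = 0.0654
F = 5.892 · e^(0.0654 × 4/12) = 5.892 × 1.022039 = 6.0219
Value of long forward = (F − K)·e^(−rT) = (6.0219 − 5.304) · e^(−0.0315·4/12)
= 0.7179 × 0.989555 = 0.710

$0.710 per bushel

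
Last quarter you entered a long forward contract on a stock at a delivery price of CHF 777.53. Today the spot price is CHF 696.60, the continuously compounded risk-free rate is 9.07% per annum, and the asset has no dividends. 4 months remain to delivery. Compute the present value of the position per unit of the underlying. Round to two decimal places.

Current fair forward for the remaining 4 months: F = S·e^(r·T), r = 0.0907
F = 696.60 · e^(0.0907 × 4/12) = 696.60 × 1.030695 = 717.9821
Value of long forward = (F − K)·e^(−rT) = (717.9821 − 777.53) · e^(−0.0907·4/12)
= -59.5479 × 0.970219 = -57.77

-CHF 57.77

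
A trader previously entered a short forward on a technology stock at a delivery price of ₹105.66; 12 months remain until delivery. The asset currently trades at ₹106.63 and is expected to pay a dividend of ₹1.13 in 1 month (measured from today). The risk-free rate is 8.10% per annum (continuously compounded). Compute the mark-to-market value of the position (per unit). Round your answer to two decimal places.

PV(remaining dividends) I = 1.13·e^(−0.0810·1/12) = 1.1224
Current forward F = (S − I)·e^(rT) = (106.63 − 1.1224)·e^(0.0810·12/12) = 105.5076 × 1.084371 = 114.4094
Value (long) = (F − K)·e^(−rT) = (114.4094 − 105.66) × 0.922194 = 8.0686
Short position value = −(long value) = -₹8.07

-₹8.07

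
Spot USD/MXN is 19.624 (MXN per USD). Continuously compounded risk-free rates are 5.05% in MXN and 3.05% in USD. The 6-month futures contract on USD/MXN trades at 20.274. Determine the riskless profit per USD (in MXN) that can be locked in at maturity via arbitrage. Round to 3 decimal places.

Fair futures: F* = S·e^(carry·T), with carry = (r_MXN − r_USD) = 0.0505 − 0.0305 = 0.0200
F* = 19.624 · e^(0.0200 × 6/12) = 19.624 · e^0.010000 = 19.624 × 1.010050 = 19.8212
Market 20.274 > fair 19.8212: forward overpriced → cash-and-carry (buy spot, short the forward).
At maturity, profit = |F_mkt − F*| = |20.274 − 19.8212| = 0.453 per USD (in MXN)

0.453 per USD (in MXN)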